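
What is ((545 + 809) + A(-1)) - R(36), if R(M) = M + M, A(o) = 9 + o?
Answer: 1290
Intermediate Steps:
R(M) = 2*M
((545 + 809) + A(-1)) - R(36) = ((545 + 809) + (9 - 1)) - 2*36 = (1354 + 8) - 1*72 = 1362 - 72 = 1290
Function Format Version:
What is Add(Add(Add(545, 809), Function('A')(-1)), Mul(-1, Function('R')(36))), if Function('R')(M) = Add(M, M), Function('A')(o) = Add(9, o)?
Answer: 1290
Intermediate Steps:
Function('R')(M) = Mul(2, M)
Add(Add(Add(545, 809), Function('A')(-1)), Mul(-1, Function('R')(36))) = Add(Add(Add(545, 809), Add(9, -1)), Mul(-1, Mul(2, 36))) = Add(Add(1354, 8), Mul(-1, 72)) = Add(1362, -72) = 1290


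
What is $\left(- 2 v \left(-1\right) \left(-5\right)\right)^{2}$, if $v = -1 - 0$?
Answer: $100$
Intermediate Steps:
$v = -1$ ($v = -1 + 0 = -1$)
$\left(- 2 v \left(-1\right) \left(-5\right)\right)^{2} = \left(- 2 \left(\left(-1\right) \left(-1\right)\right) \left(-5\right)\right)^{2} = \left(\left(-2\right) 1 \left(-5\right)\right)^{2} = \left(\left(-2\right) \left(-5\right)\right)^{2} = 10^{2} = 100$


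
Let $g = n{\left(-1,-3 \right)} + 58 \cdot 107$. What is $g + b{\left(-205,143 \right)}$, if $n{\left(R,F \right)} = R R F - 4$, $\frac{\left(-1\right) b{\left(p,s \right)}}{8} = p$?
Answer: $7839$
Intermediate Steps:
$b{\left(p,s \right)} = - 8 p$
$n{\left(R,F \right)} = -4 + F R^{2}$ ($n{\left(R,F \right)} = R^{2} F - 4 = F R^{2} - 4 = -4 + F R^{2}$)
$g = 6199$ ($g = \left(-4 - 3 \left(-1\right)^{2}\right) + 58 \cdot 107 = \left(-4 - 3\right) + 6206 = -7 + 6206 = 6199$)
$g + b{\left(-205,143 \right)} = 6199 - -1640 = 6199 + 1640 = 7839$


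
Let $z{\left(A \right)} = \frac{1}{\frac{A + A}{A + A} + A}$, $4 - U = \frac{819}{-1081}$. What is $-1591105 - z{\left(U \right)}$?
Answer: $- \frac{9903038601}{6224} \approx -1.5911 \cdot 10^{6}$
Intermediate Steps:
$U = \frac{5143}{1081}$ ($U = 4 - \frac{819}{-1081} = 4 - 819 \left(- \frac{1}{1081}\right) = 4 - - \frac{819}{1081} = 4 + \frac{819}{1081} = \frac{5143}{1081} \approx 4.7576$)
$z{\left(A \right)} = \frac{1}{1 + A}$ ($z{\left(A \right)} = \frac{1}{\frac{2 A}{2 A} + A} = \frac{1}{2 A \frac{1}{2 A} + A} = \frac{1}{1 + A}$)
$-1591105 - z{\left(U \right)} = -1591105 - \frac{1}{1 + \frac{5143}{1081}} = -1591105 - \frac{1}{\frac{6224}{1081}} = -1591105 - \frac{1081}{6224} = - \frac{9903038601}{6224}$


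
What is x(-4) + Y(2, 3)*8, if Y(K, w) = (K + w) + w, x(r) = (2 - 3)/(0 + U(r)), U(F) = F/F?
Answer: 63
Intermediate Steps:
U(F) = 1
x(r) = -1 (x(r) = (2 - 3)/(0 + 1) = -1/1 = -1*1 = -1)
Y(K, w) = K + 2*w
x(-4) + Y(2, 3)*8 = -1 + (2 + 2*3)*8 = -1 + (2 + 6)*8 = -1 + 8*8 = -1 + 64 = 63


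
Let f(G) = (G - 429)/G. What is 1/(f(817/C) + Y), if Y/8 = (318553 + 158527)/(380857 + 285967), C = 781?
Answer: -3584179/1445761344 ≈ -0.0024791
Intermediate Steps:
Y = 477080/83353 (Y = 8*((318553 + 158527)/(380857 + 285967)) = 8*(477080/666824) = 8*(477080*(1/666824)) = 8*(59635/83353) = 477080/83353 ≈ 5.7236)
f(G) = (-429 + G)/G
1/(f(817/C) + Y) = 1/((-429 + 817/781)/((817/781)) + 477080/83353) = 1/((-429 + 817*(1/781))/((817*(1/781))) + 477080/83353) = 1/((-429 + 817/781)/(817/781) + 477080/83353) = 1/((781/817)*(-334232/781) + 477080/83353) = 1/(-334232/817 + 477080/83353) = 1/(-1445761344/3584179) = -3584179/1445761344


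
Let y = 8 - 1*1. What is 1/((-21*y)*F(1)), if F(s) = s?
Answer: -1/147 ≈ -0.0068027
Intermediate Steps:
y = 7 (y = 8 - 1 = 7)
1/((-21*y)*F(1)) = 1/(-21*7*1) = 1/(-147*1) = 1/(-147) = -1/147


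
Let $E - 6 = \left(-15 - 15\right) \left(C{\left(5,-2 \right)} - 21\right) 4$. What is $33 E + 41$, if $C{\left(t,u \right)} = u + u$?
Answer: $99239$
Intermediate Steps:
$C{\left(t,u \right)} = 2 u$
$E = 3006$ ($E = 6 + \left(-15 - 15\right) \left(2 \left(-2\right) - 21\right) 4 = 6 + - 30 \left(-4 - 21\right) 4 = 6 + \left(-30\right) \left(-25\right) 4 = 6 + 750 \cdot 4 = 6 + 3000 = 3006$)
$33 E + 41 = 33 \cdot 3006 + 41 = 99198 + 41 = 99239$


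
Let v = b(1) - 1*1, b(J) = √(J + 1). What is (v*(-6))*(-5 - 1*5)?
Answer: -60 + 60*√2 ≈ 24.853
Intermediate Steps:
b(J) = √(1 + J)
v = -1 + √2 (v = √(1 + 1) - 1*1 = √2 - 1 = -1 + √2 ≈ 0.41421)
(v*(-6))*(-5 - 1*5) = ((-1 + √2)*(-6))*(-5 - 1*5) = (6 - 6*√2)*(-5 - 5) = (6 - 6*√2)*(-10) = -60 + 60*√2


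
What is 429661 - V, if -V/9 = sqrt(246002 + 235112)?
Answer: 429661 + 9*sqrt(481114) ≈ 4.3590e+5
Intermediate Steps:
V = -9*sqrt(481114) (V = -9*sqrt(246002 + 235112) = -9*sqrt(481114) ≈ -6242.6)
429661 - V = 429661 - (-9)*sqrt(481114) = 429661 + 9*sqrt(481114)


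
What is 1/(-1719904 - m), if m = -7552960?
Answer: 1/5833056 ≈ 1.7144e-7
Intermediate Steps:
1/(-1719904 - m) = 1/(-1719904 - 1*(-7552960)) = 1/(-1719904 + 7552960) = 1/5833056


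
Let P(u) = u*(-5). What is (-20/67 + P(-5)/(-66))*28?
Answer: -41930/2211 ≈ -18.964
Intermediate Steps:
P(u) = -5*u
(-20/67 + P(-5)/(-66))*28 = (-20/67 - 5*(-5)/(-66))*28 = (-20*1/67 + 25*(-1/66))*28 = (-20/67 - 25/66)*28 = -2995/4422*28 = -41930/2211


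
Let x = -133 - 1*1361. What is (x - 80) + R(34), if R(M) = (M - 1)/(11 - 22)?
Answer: -1577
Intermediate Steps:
x = -1494 (x = -133 - 1361 = -1494)
R(M) = 1/11 - M/11 (R(M) = (-1 + M)/(-11) = (-1 + M)*(-1/11) = 1/11 - M/11)
(x - 80) + R(34) = (-1494 - 80) + (1/11 - 1/11*34) = -1574 + (1/11 - 34/11) = -1574 - 3 = -1577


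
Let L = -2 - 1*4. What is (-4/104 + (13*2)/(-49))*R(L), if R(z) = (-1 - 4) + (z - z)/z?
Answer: 3625/1274 ≈ 2.8454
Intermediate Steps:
L = -6 (L = -2 - 4 = -6)
R(z) = -5 (R(z) = -5 + 0/z = -5 + 0 = -5)
(-4/104 + (13*2)/(-49))*R(L) = (-4/104 + (13*2)/(-49))*(-5) = (-4*1/104 + 26*(-1/49))*(-5) = (-1/26 - 26/49)*(-5) = -725/1274*(-5) = 3625/1274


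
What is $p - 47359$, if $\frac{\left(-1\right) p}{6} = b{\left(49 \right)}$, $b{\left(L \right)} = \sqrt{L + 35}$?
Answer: $-47359 - 12 \sqrt{21} \approx -47414.0$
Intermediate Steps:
$b{\left(L \right)} = \sqrt{35 + L}$
$p = - 12 \sqrt{21}$ ($p = - 6 \sqrt{35 + 49} = - 6 \sqrt{84} = - 6 \cdot 2 \sqrt{21} = - 12 \sqrt{21} \approx -54.991$)
$p - 47359 = - 12 \sqrt{21} - 47359 = -47359 - 12 \sqrt{21}$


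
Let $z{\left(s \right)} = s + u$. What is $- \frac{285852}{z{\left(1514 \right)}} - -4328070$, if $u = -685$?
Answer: $\frac{3587684178}{829} \approx 4.3277 \cdot 10^{6}$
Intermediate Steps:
$z{\left(s \right)} = -685 + s$ ($z{\left(s \right)} = s - 685 = -685 + s$)
$- \frac{285852}{z{\left(1514 \right)}} - -4328070 = - \frac{285852}{-685 + 1514} - -4328070 = - \frac{285852}{829} + 4328070 = \frac{3587684178}{829}$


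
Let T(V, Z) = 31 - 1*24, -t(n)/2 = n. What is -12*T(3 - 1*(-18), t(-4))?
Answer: -84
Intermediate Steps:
t(n) = -2*n
T(V, Z) = 7 (T(V, Z) = 31 - 24 = 7)
-12*T(3 - 1*(-18), t(-4)) = -12*7 = -84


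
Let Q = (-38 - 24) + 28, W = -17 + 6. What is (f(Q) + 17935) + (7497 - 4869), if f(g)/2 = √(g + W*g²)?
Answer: 20563 + 10*I*√510 ≈ 20563.0 + 225.83*I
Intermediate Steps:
W = -11
Q = -34 (Q = -62 + 28 = -34)
f(g) = 2*√(g - 11*g²)
(f(Q) + 17935) + (7497 - 4869) = (2*√(-34*(1 - 11*(-34))) + 17935) + (7497 - 4869) = (2*√(-34*(1 + 374)) + 17935) + 2628 = (2*√(-34*375) + 17935) + 2628 = (2*√(-12750) + 17935) + 2628 = (2*(5*I*√510) + 17935) + 2628 = (10*I*√510 + 17935) + 2628 = (17935 + 10*I*√510) + 2628 = 20563 + 10*I*√510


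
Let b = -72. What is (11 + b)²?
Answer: 3721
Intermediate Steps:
(11 + b)² = (11 - 72)² = (-61)² = 3721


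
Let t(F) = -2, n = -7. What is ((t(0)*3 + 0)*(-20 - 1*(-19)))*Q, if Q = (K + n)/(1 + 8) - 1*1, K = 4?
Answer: -8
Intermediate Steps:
Q = -4/3 (Q = (4 - 7)/(1 + 8) - 1*1 = -3/9 - 1 = -3*⅑ - 1 = -⅓ - 1 = -4/3 ≈ -1.3333)
((t(0)*3 + 0)*(-20 - 1*(-19)))*Q = ((-2*3 + 0)*(-20 - 1*(-19)))*(-4/3) = ((-6 + 0)*(-20 + 19))*(-4/3) = -6*(-1)*(-4/3) = 6*(-4/3) = -8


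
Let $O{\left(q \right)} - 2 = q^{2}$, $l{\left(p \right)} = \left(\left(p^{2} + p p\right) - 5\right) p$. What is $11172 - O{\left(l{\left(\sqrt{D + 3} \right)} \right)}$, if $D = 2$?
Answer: $11045$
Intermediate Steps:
$l{\left(p \right)} = p \left(-5 + 2 p^{2}\right)$ ($l{\left(p \right)} = \left(\left(p^{2} + p^{2}\right) - 5\right) p = \left(2 p^{2} - 5\right) p = \left(-5 + 2 p^{2}\right) p = p \left(-5 + 2 p^{2}\right)$)
$O{\left(q \right)} = 2 + q^{2}$
$11172 - O{\left(l{\left(\sqrt{D + 3} \right)} \right)} = 11172 - \left(2 + \left(\sqrt{2 + 3} \left(-5 + 2 \left(\sqrt{2 + 3}\right)^{2}\right)\right)^{2}\right) = 11172 - \left(2 + \left(\sqrt{5} \left(-5 + 2 \left(\sqrt{5}\right)^{2}\right)\right)^{2}\right) = 11172 - \left(2 + \left(\sqrt{5} \left(-5 + 2 \cdot 5\right)\right)^{2}\right) = 11172 - \left(2 + \left(\sqrt{5} \left(-5 + 10\right)\right)^{2}\right) = 11172 - \left(2 + \left(\sqrt{5} \cdot 5\right)^{2}\right) = 11172 - \left(2 + \left(5 \sqrt{5}\right)^{2}\right) = 11172 - \left(2 + 125\right) = 11172 - 127 = 11045$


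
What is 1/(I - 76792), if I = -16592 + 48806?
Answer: -1/44578 ≈ -2.2433e-5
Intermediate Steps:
I = 32214
1/(I - 76792) = 1/(32214 - 76792) = 1/(-44578) = -1/44578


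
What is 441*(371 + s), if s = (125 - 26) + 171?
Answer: 282681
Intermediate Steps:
s = 270 (s = 99 + 171 = 270)
441*(371 + s) = 441*(371 + 270) = 441*641 = 282681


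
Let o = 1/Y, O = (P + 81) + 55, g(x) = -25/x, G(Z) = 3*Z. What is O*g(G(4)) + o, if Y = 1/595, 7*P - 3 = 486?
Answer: 13955/84 ≈ 166.13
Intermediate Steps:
P = 489/7 (P = 3/7 + (⅐)*486 = 3/7 + 486/7 = 489/7 ≈ 69.857)
Y = 1/595 ≈ 0.0016807
O = 1441/7 (O = (489/7 + 81) + 55 = 1056/7 + 55 = 1441/7 ≈ 205.86)
o = 595 (o = 1/(1/595) = 595)
O*g(G(4)) + o = 1441*(-25/(3*4))/7 + 595 = 1441*(-25/12)/7 + 595 = 1441*(-25*1/12)/7 + 595 = (1441/7)*(-25/12) + 595 = -36025/84 + 595 = 13955/84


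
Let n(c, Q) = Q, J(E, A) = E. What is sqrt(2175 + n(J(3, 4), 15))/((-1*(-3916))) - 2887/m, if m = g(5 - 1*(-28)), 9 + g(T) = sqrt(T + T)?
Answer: 8661/5 + sqrt(2190)/3916 + 2887*sqrt(66)/15 ≈ 3295.8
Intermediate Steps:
g(T) = -9 + sqrt(2)*sqrt(T) (g(T) = -9 + sqrt(T + T) = -9 + sqrt(2*T) = -9 + sqrt(2)*sqrt(T))
m = -9 + sqrt(66) (m = -9 + sqrt(2)*sqrt(5 - 1*(-28)) = -9 + sqrt(2)*sqrt(5 + 28) = -9 + sqrt(2)*sqrt(33) = -9 + sqrt(66) ≈ -0.87596)
sqrt(2175 + n(J(3, 4), 15))/((-1*(-3916))) - 2887/m = sqrt(2175 + 15)/((-1*(-3916))) - 2887/(-9 + sqrt(66)) = sqrt(2190)/3916 - 2887/(-9 + sqrt(66)) = -2887/(-9 + sqrt(66)) + sqrt(2190)/3916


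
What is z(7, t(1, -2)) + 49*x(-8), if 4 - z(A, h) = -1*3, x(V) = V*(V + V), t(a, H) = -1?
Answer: 6279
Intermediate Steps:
x(V) = 2*V² (x(V) = V*(2*V) = 2*V²)
z(A, h) = 7 (z(A, h) = 4 - (-1)*3 = 4 - 1*(-3) = 4 + 3 = 7)
z(7, t(1, -2)) + 49*x(-8) = 7 + 49*(2*(-8)²) = 7 + 49*(2*64) = 7 + 49*128 = 7 + 6272 = 6279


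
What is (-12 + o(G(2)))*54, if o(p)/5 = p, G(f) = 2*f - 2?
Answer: -108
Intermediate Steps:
G(f) = -2 + 2*f
o(p) = 5*p
(-12 + o(G(2)))*54 = (-12 + 5*(-2 + 2*2))*54 = (-12 + 5*(-2 + 4))*54 = (-12 + 5*2)*54 = (-12 + 10)*54 = -2*54 = -108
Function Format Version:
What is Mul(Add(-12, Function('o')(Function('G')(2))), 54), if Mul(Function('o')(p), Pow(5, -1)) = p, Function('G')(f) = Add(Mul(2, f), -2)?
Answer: -108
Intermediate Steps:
Function('G')(f) = Add(-2, Mul(2, f))
Function('o')(p) = Mul(5, p)
Mul(Add(-12, Function('o')(Function('G')(2))), 54) = Mul(Add(-12, Mul(5, Add(-2, Mul(2, 2)))), 54) = Mul(Add(-12, Mul(5, Add(-2, 4))), 54) = Mul(Add(-12, Mul(5, 2)), 54) = Mul(Add(-12, 10), 54) = Mul(-2, 54) = -108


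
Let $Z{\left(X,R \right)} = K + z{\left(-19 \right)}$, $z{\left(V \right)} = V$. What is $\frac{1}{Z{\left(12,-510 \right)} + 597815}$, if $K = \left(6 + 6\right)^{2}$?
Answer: $\frac{1}{597940} \approx 1.6724 \cdot 10^{-6}$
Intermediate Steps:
$K = 144$ ($K = 12^{2} = 144$)
$Z{\left(X,R \right)} = 125$ ($Z{\left(X,R \right)} = 144 - 19 = 125$)
$\frac{1}{Z{\left(12,-510 \right)} + 597815} = \frac{1}{125 + 597815} = \frac{1}{597940}$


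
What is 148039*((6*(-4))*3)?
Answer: -10658808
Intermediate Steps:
148039*((6*(-4))*3) = 148039*(-24*3) = 148039*(-72) = -10658808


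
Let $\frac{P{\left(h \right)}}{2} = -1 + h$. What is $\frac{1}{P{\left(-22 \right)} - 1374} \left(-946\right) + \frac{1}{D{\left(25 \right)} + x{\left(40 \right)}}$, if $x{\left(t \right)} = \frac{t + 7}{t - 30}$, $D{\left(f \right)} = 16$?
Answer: $\frac{105011}{146970} \approx 0.71451$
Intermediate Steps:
$P{\left(h \right)} = -2 + 2 h$ ($P{\left(h \right)} = 2 \left(-1 + h\right) = -2 + 2 h$)
$x{\left(t \right)} = \frac{7 + t}{-30 + t}$
$\frac{1}{P{\left(-22 \right)} - 1374} \left(-946\right) + \frac{1}{D{\left(25 \right)} + x{\left(40 \right)}} = \frac{1}{\left(-2 + 2 \left(-22\right)\right) - 1374} \left(-946\right) + \frac{1}{16 + \frac{7 + 40}{-30 + 40}} = \frac{1}{\left(-2 - 44\right) - 1374} \left(-946\right) + \frac{1}{16 + \frac{1}{10} \cdot 47} = \frac{1}{-46 - 1374} \left(-946\right) + \frac{1}{16 + \frac{1}{10} \cdot 47} = \frac{1}{-1420} \left(-946\right) + \frac{1}{16 + \frac{47}{10}} = \left(- \frac{1}{1420}\right) \left(-946\right) + \frac{1}{\frac{207}{10}} = \frac{473}{710} + \frac{10}{207} = \frac{105011}{146970}$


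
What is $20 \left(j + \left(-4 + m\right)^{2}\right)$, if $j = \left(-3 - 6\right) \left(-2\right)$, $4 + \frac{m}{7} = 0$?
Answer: $20840$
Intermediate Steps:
$m = -28$ ($m = -28 + 7 \cdot 0 = -28 + 0 = -28$)
$j = 18$ ($j = \left(-9\right) \left(-2\right) = 18$)
$20 \left(j + \left(-4 + m\right)^{2}\right) = 20 \left(18 + \left(-4 - 28\right)^{2}\right) = 20 \left(18 + \left(-32\right)^{2}\right) = 20 \left(18 + 1024\right) = 20 \cdot 1042 = 20840$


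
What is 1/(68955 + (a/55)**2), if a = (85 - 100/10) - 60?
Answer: 121/8343564 ≈ 1.4502e-5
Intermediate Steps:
a = 15 (a = (85 - 100/10) - 60 = (85 - 10*1) - 60 = (85 - 10) - 60 = 75 - 60 = 15)
1/(68955 + (a/55)**2) = 1/(68955 + (15/55)**2) = 1/(68955 + (15*(1/55))**2) = 1/(68955 + (3/11)**2) = 1/(68955 + 9/121) = 1/(8343564/121) = 121/8343564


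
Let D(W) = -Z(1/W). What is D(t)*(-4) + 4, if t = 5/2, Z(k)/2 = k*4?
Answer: 84/5 ≈ 16.800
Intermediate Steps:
Z(k) = 8*k (Z(k) = 2*(k*4) = 2*(4*k) = 8*k)
t = 5/2 (t = 5*(½) = 5/2 ≈ 2.5000)
D(W) = -8/W
D(t)*(-4) + 4 = -8/5/2*(-4) + 4 = -8*⅖*(-4) + 4 = -16/5*(-4) + 4 = 64/5 + 4 = 84/5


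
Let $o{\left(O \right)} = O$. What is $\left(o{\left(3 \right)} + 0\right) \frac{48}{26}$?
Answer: $\frac{72}{13} \approx 5.5385$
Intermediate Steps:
$\left(o{\left(3 \right)} + 0\right) \frac{48}{26} = \left(3 + 0\right) \frac{48}{26} = 3 \cdot 48 \cdot \frac{1}{26} = 3 \cdot \frac{24}{13} = \frac{72}{13}$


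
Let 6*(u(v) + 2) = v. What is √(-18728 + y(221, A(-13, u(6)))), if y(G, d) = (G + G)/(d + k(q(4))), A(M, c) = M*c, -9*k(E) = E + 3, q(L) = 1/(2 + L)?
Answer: 2*I*√2180026037/683 ≈ 136.72*I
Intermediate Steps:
u(v) = -2 + v/6
k(E) = -⅓ - E/9 (k(E) = -(E + 3)/9 = -(3 + E)/9 = -⅓ - E/9)
y(G, d) = 2*G/(-19/54 + d) (y(G, d) = (G + G)/(d + (-⅓ - 1/(9*(2 + 4)))) = (2*G)/(d + (-⅓ - ⅑/6)) = (2*G)/(d + (-⅓ - ⅑*⅙)) = (2*G)/(d + (-⅓ - 1/54)) = (2*G)/(d - 19/54) = (2*G)/(-19/54 + d) = 2*G/(-19/54 + d))
√(-18728 + y(221, A(-13, u(6)))) = √(-18728 + 108*221/(-19 + 54*(-13*(-2 + (⅙)*6)))) = √(-18728 + 108*221/(-19 + 54*(-13*(-2 + 1)))) = √(-18728 + 108*221/(-19 + 54*(-13*(-1)))) = √(-18728 + 108*221/(-19 + 54*13)) = √(-18728 + 108*221/(-19 + 702)) = √(-18728 + 108*221/683) = √(-18728 + 108*221*(1/683)) = √(-18728 + 23868/683) = √(-12767356/683) = 2*I*√2180026037/683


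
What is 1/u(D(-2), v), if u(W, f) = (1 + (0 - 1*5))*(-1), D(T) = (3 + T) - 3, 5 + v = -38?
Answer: 1/4 ≈ 0.25000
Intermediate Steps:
v = -43 (v = -5 - 38 = -43)
D(T) = T
u(W, f) = 4 (u(W, f) = (1 + (0 - 5))*(-1) = (1 - 5)*(-1) = -4*(-1) = 4)
1/u(D(-2), v) = 1/4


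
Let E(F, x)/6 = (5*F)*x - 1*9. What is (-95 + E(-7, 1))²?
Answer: 128881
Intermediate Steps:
E(F, x) = -54 + 30*F*x (E(F, x) = 6*((5*F)*x - 1*9) = 6*(5*F*x - 9) = 6*(-9 + 5*F*x) = -54 + 30*F*x)
(-95 + E(-7, 1))² = (-95 + (-54 + 30*(-7)*1))² = (-95 + (-54 - 210))² = (-95 - 264)² = (-359)² = 128881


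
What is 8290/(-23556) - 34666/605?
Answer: -410803873/7125690 ≈ -57.651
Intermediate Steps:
8290/(-23556) - 34666/605 = 8290*(-1/23556) - 34666*1/605 = -4145/11778 - 34666/605 = -410803873/7125690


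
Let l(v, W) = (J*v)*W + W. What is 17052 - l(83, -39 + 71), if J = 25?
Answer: -49380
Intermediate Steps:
l(v, W) = W + 25*W*v (l(v, W) = (25*v)*W + W = 25*W*v + W = W + 25*W*v)
17052 - l(83, -39 + 71) = 17052 - (-39 + 71)*(1 + 25*83) = 17052 - 32*(1 + 2075) = 17052 - 32*2076 = 17052 - 1*66432 = 17052 - 66432 = -49380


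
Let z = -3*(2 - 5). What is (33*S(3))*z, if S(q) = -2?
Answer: -594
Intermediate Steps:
z = 9 (z = -3*(-3) = 9)
(33*S(3))*z = (33*(-2))*9 = -66*9 = -594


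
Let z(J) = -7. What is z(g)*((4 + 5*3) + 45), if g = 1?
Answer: -448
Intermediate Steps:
z(g)*((4 + 5*3) + 45) = -7*((4 + 5*3) + 45) = -7*((4 + 15) + 45) = -7*(19 + 45) = -7*64 = -448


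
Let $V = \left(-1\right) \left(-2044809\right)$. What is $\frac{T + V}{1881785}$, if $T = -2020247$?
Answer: $\frac{24562}{1881785} \approx 0.013052$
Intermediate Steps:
$V = 2044809$
$\frac{T + V}{1881785} = \frac{-2020247 + 2044809}{1881785} = 24562 \cdot \frac{1}{1881785} = \frac{24562}{1881785}$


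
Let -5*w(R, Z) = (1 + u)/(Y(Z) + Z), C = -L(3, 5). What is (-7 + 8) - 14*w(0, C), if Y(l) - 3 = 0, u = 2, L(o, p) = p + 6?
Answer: -1/20 ≈ -0.050000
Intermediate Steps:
L(o, p) = 6 + p
Y(l) = 3 (Y(l) = 3 + 0 = 3)
C = -11 (C = -(6 + 5) = -1*11 = -11)
w(R, Z) = -3/(5*(3 + Z)) (w(R, Z) = -(1 + 2)/(5*(3 + Z)) = -3/(5*(3 + Z)))
(-7 + 8) - 14*w(0, C) = (-7 + 8) - (-42)/(15 + 5*(-11)) = 1 - (-42)/(15 - 55) = 1 - (-42)/(-40) = 1 - (-42)*(-1)/40 = 1 - 14*3/40 = 1 - 21/20 = -1/20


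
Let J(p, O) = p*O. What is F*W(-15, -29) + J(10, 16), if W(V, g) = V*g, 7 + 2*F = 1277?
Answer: 276385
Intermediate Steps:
J(p, O) = O*p
F = 635 (F = -7/2 + (½)*1277 = -7/2 + 1277/2 = 635)
F*W(-15, -29) + J(10, 16) = 635*(-15*(-29)) + 16*10 = 635*435 + 160 = 276225 + 160 = 276385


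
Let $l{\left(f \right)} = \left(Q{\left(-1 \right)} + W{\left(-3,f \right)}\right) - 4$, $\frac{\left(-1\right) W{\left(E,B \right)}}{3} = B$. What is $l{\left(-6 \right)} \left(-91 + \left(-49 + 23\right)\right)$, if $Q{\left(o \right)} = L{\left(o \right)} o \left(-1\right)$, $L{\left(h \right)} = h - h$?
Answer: $-1638$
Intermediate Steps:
$W{\left(E,B \right)} = - 3 B$
$L{\left(h \right)} = 0$
$Q{\left(o \right)} = 0$ ($Q{\left(o \right)} = 0 o \left(-1\right) = 0 \left(-1\right) = 0$)
$l{\left(f \right)} = -4 - 3 f$ ($l{\left(f \right)} = \left(0 - 3 f\right) - 4 = - 3 f - 4 = -4 - 3 f$)
$l{\left(-6 \right)} \left(-91 + \left(-49 + 23\right)\right) = \left(-4 - -18\right) \left(-91 + \left(-49 + 23\right)\right) = \left(-4 + 18\right) \left(-91 - 26\right) = 14 \left(-117\right) = -1638$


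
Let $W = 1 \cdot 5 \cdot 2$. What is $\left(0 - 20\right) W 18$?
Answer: $-3600$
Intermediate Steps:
$W = 10$ ($W = 5 \cdot 2 = 10$)
$\left(0 - 20\right) W 18 = \left(0 - 20\right) 10 \cdot 18 = \left(-20\right) 10 \cdot 18 = \left(-200\right) 18 = -3600$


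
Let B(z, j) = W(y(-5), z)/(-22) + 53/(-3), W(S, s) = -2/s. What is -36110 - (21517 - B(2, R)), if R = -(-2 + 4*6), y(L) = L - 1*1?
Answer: -3804545/66 ≈ -57645.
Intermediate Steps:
y(L) = -1 + L (y(L) = L - 1 = -1 + L)
R = -22 (R = -(-2 + 24) = -1*22 = -22)
B(z, j) = -53/3 + 1/(11*z) (B(z, j) = -2/z/(-22) + 53/(-3) = -2/z*(-1/22) + 53*(-1/3) = 1/(11*z) - 53/3 = -53/3 + 1/(11*z))
-36110 - (21517 - B(2, R)) = -36110 - (21517 - (3 - 583*2)/(33*2)) = -36110 - (21517 - (3 - 1166)/(33*2)) = -36110 - (21517 - (-1163)/(33*2)) = -36110 - (21517 - 1*(-1163/66)) = -36110 - (21517 + 1163/66) = -36110 - 1*1421285/66 = -36110 - 1421285/66 = -3804545/66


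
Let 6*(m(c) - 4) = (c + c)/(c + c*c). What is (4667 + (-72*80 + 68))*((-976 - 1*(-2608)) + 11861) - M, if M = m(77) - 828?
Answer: -3236103235/234 ≈ -1.3830e+7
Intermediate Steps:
m(c) = 4 + c/(3*(c + c²)) (m(c) = 4 + ((c + c)/(c + c*c))/6 = 4 + ((2*c)/(c + c²))/6 = 4 + (2*c/(c + c²))/6 = 4 + c/(3*(c + c²)))
M = -192815/234 (M = (13 + 12*77)/(3*(1 + 77)) - 828 = (⅓)*(13 + 924)/78 - 828 = (⅓)*(1/78)*937 - 828 = 937/234 - 828 = -192815/234 ≈ -824.00)
(4667 + (-72*80 + 68))*((-976 - 1*(-2608)) + 11861) - M = (4667 + (-72*80 + 68))*((-976 - 1*(-2608)) + 11861) - 1*(-192815/234) = (4667 + (-5760 + 68))*((-976 + 2608) + 11861) + 192815/234 = (4667 - 5692)*(1632 + 11861) + 192815/234 = -1025*13493 + 192815/234 = -13830325 + 192815/234 = -3236103235/234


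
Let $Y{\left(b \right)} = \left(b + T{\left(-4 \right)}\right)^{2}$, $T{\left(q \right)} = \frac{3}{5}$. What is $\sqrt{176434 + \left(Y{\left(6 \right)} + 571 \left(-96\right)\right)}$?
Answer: $\frac{\sqrt{3041539}}{5} \approx 348.8$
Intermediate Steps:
$T{\left(q \right)} = \frac{3}{5}$ ($T{\left(q \right)} = 3 \cdot \frac{1}{5} = \frac{3}{5}$)
$Y{\left(b \right)} = \left(\frac{3}{5} + b\right)^{2}$ ($Y{\left(b \right)} = \left(b + \frac{3}{5}\right)^{2} = \left(\frac{3}{5} + b\right)^{2}$)
$\sqrt{176434 + \left(Y{\left(6 \right)} + 571 \left(-96\right)\right)} = \sqrt{176434 + \left(\frac{\left(3 + 5 \cdot 6\right)^{2}}{25} + 571 \left(-96\right)\right)} = \sqrt{176434 - \left(54816 - \frac{\left(3 + 30\right)^{2}}{25}\right)} = \sqrt{176434 - \left(54816 - \frac{33^{2}}{25}\right)} = \sqrt{176434 + \left(\frac{1}{25} \cdot 1089 - 54816\right)} = \sqrt{176434 + \left(\frac{1089}{25} - 54816\right)} = \sqrt{176434 - \frac{1369311}{25}} = \sqrt{\frac{3041539}{25}} = \frac{\sqrt{3041539}}{5}$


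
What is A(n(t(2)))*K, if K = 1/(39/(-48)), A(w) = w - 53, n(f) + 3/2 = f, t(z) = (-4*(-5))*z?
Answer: 232/13 ≈ 17.846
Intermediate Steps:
t(z) = 20*z
n(f) = -3/2 + f
A(w) = -53 + w
K = -16/13 (K = 1/(39*(-1/48)) = 1/(-13/16) = -16/13 ≈ -1.2308)
A(n(t(2)))*K = (-53 + (-3/2 + 20*2))*(-16/13) = (-53 + (-3/2 + 40))*(-16/13) = (-53 + 77/2)*(-16/13) = -29/2*(-16/13) = 232/13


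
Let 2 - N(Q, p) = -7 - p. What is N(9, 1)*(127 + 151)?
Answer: 2780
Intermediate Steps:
N(Q, p) = 9 + p (N(Q, p) = 2 - (-7 - p) = 2 + (7 + p) = 9 + p)
N(9, 1)*(127 + 151) = (9 + 1)*(127 + 151) = 10*278 = 2780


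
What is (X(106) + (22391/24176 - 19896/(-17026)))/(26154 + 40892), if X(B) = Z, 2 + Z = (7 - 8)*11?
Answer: -2244416313/13798756569248 ≈ -0.00016265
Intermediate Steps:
Z = -13 (Z = -2 + (7 - 8)*11 = -2 - 1*11 = -2 - 11 = -13)
X(B) = -13
(X(106) + (22391/24176 - 19896/(-17026)))/(26154 + 40892) = (-13 + (22391/24176 - 19896/(-17026)))/(26154 + 40892) = (-13 + (22391*(1/24176) - 19896*(-1/17026)))/67046 = (-13 + (22391/24176 + 9948/8513))*(1/67046) = (-13 + 431117431/205810288)*(1/67046) = -2244416313/205810288*1/67046 = -2244416313/13798756569248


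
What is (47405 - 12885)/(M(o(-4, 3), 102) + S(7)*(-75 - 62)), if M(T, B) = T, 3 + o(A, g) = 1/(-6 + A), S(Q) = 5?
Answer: -345200/6881 ≈ -50.167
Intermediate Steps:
o(A, g) = -3 + 1/(-6 + A)
(47405 - 12885)/(M(o(-4, 3), 102) + S(7)*(-75 - 62)) = (47405 - 12885)/((19 - 3*(-4))/(-6 - 4) + 5*(-75 - 62)) = 34520/((19 + 12)/(-10) + 5*(-137)) = 34520/(-⅒*31 - 685) = 34520/(-31/10 - 685) = 34520/(-6881/10) = 34520*(-10/6881) = -345200/6881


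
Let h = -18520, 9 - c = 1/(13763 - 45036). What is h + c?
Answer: -578894502/31273 ≈ -18511.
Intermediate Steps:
c = 281458/31273 (c = 9 - 1/(13763 - 45036) = 9 - 1/(-31273) = 9 - 1*(-1/31273) = 9 + 1/31273 = 281458/31273 ≈ 9.0000)
h + c = -18520 + 281458/31273 = -578894502/31273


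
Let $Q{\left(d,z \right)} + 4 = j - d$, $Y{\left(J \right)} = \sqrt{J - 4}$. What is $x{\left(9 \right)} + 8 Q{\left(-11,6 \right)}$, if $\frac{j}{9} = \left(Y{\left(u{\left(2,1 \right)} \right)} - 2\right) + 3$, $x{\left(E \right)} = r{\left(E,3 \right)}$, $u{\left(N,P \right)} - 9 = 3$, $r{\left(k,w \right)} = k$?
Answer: $137 + 144 \sqrt{2} \approx 340.65$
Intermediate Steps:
$u{\left(N,P \right)} = 12$ ($u{\left(N,P \right)} = 9 + 3 = 12$)
$x{\left(E \right)} = E$
$Y{\left(J \right)} = \sqrt{-4 + J}$
$j = 9 + 18 \sqrt{2}$ ($j = 9 \left(\left(\sqrt{-4 + 12} - 2\right) + 3\right) = 9 \left(\left(\sqrt{8} - 2\right) + 3\right) = 9 \left(\left(2 \sqrt{2} - 2\right) + 3\right) = 9 \left(\left(-2 + 2 \sqrt{2}\right) + 3\right) = 9 \left(1 + 2 \sqrt{2}\right) = 9 + 18 \sqrt{2} \approx 34.456$)
$Q{\left(d,z \right)} = 5 - d + 18 \sqrt{2}$ ($Q{\left(d,z \right)} = -4 - \left(-9 + d - 18 \sqrt{2}\right) = -4 + \left(9 - d + 18 \sqrt{2}\right) = 5 - d + 18 \sqrt{2}$)
$x{\left(9 \right)} + 8 Q{\left(-11,6 \right)} = 9 + 8 \left(5 - -11 + 18 \sqrt{2}\right) = 9 + 8 \left(5 + 11 + 18 \sqrt{2}\right) = 9 + 8 \left(16 + 18 \sqrt{2}\right) = 9 + \left(128 + 144 \sqrt{2}\right) = 137 + 144 \sqrt{2}$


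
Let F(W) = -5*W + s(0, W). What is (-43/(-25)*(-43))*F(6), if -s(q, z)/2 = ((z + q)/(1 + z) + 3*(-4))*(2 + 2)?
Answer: -765486/175 ≈ -4374.2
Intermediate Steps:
s(q, z) = 96 - 8*(q + z)/(1 + z) (s(q, z) = -2*((z + q)/(1 + z) + 3*(-4))*(2 + 2) = -2*((q + z)/(1 + z) - 12)*4 = -2*(-12 + (q + z)/(1 + z))*4 = -2*(-48 + 4*(q + z)/(1 + z)) = 96 - 8*(q + z)/(1 + z))
F(W) = -5*W + 8*(12 + 11*W)/(1 + W) (F(W) = -5*W + 8*(12 - 1*0 + 11*W)/(1 + W) = -5*W + 8*(12 + 0 + 11*W)/(1 + W) = -5*W + 8*(12 + 11*W)/(1 + W))
(-43/(-25)*(-43))*F(6) = (-43/(-25)*(-43))*((96 - 5*6**2 + 83*6)/(1 + 6)) = (-43*(-1/25)*(-43))*((96 - 5*36 + 498)/7) = ((43/25)*(-43))*((96 - 180 + 498)/7) = -1849*414/175 = -1849/25*414/7 = -765486/175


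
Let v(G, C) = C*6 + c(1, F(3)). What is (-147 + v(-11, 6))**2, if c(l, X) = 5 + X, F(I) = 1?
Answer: 11025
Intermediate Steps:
v(G, C) = 6 + 6*C (v(G, C) = C*6 + (5 + 1) = 6*C + 6 = 6 + 6*C)
(-147 + v(-11, 6))**2 = (-147 + (6 + 6*6))**2 = (-147 + (6 + 36))**2 = (-147 + 42)**2 = (-105)**2 = 11025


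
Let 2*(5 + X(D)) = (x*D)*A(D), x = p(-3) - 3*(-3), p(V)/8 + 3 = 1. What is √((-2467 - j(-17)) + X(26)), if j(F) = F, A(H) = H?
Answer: I*√4821 ≈ 69.433*I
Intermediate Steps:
p(V) = -16 (p(V) = -24 + 8*1 = -24 + 8 = -16)
x = -7 (x = -16 - 3*(-3) = -16 + 9 = -7)
X(D) = -5 - 7*D²/2 (X(D) = -5 + ((-7*D)*D)/2 = -5 + (-7*D²)/2 = -5 - 7*D²/2)
√((-2467 - j(-17)) + X(26)) = √((-2467 - 1*(-17)) + (-5 - 7/2*26²)) = √((-2467 + 17) + (-5 - 7/2*676)) = √(-2450 + (-5 - 2366)) = √(-2450 - 2371) = √(-4821) = I*√4821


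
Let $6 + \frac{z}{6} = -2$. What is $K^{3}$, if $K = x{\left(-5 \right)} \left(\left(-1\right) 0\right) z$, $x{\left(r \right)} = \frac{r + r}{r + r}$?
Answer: $0$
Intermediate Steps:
$x{\left(r \right)} = 1$ ($x{\left(r \right)} = \frac{2 r}{2 r} = 2 r \frac{1}{2 r} = 1$)
$z = -48$ ($z = -36 + 6 \left(-2\right) = -36 - 12 = -48$)
$K = 0$ ($K = 1 \left(\left(-1\right) 0\right) \left(-48\right) = 1 \cdot 0 \left(-48\right) = 0 \left(-48\right) = 0$)
$K^{3} = 0^{3} = 0$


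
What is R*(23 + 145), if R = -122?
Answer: -20496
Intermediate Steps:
R*(23 + 145) = -122*(23 + 145) = -122*168 = -20496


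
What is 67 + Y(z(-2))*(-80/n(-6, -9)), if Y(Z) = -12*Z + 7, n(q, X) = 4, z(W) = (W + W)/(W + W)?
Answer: 167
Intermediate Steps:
z(W) = 1 (z(W) = (2*W)/((2*W)) = (2*W)*(1/(2*W)) = 1)
Y(Z) = 7 - 12*Z
67 + Y(z(-2))*(-80/n(-6, -9)) = 67 + (7 - 12*1)*(-80/4) = 67 + (7 - 12)*(-80*1/4) = 67 - 5*(-20) = 67 + 100 = 167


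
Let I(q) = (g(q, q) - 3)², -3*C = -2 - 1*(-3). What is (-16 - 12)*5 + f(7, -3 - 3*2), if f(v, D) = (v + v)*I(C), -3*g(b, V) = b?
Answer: -1876/81 ≈ -23.160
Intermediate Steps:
C = -⅓ (C = -(-2 - 1*(-3))/3 = -(-2 + 3)/3 = -⅓*1 = -⅓ ≈ -0.33333)
g(b, V) = -b/3
I(q) = (-3 - q/3)² (I(q) = (-q/3 - 3)² = (-3 - q/3)²)
f(v, D) = 1352*v/81 (f(v, D) = (v + v)*((9 - ⅓)²/9) = (2*v)*((26/3)²/9) = (2*v)*((⅑)*(676/9)) = (2*v)*(676/81) = 1352*v/81)
(-16 - 12)*5 + f(7, -3 - 3*2) = (-16 - 12)*5 + (1352/81)*7 = -28*5 + 9464/81 = -140 + 9464/81 = -1876/81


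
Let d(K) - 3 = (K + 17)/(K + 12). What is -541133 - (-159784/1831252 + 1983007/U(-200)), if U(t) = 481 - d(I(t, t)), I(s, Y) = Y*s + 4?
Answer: -366542527095648369/672197213827 ≈ -5.4529e+5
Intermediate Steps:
I(s, Y) = 4 + Y*s
d(K) = 3 + (17 + K)/(12 + K) (d(K) = 3 + (K + 17)/(K + 12) = 3 + (17 + K)/(12 + K))
U(t) = 481 - (69 + 4*t²)/(16 + t²) (U(t) = 481 - (53 + 4*(4 + t*t))/(12 + (4 + t*t)) = 481 - (53 + 4*(4 + t²))/(12 + (4 + t²)) = 481 - (53 + (16 + 4*t²))/(16 + t²) = 481 - (69 + 4*t²)/(16 + t²))
-541133 - (-159784/1831252 + 1983007/U(-200)) = -541133 - (-159784/1831252 + 1983007/(((7627 + 477*(-200)²)/(16 + (-200)²)))) = -541133 - (-159784*1/1831252 + 1983007/(((7627 + 477*40000)/(16 + 40000)))) = -541133 - (-39946/457813 + 1983007/(((7627 + 19080000)/40016))) = -541133 - (-39946/457813 + 1983007/(((1/40016)*19087627))) = -541133 - (-39946/457813 + 1983007/(19087627/40016)) = -541133 - (-39946/457813 + 1983007*(40016/19087627)) = -541133 - (-39946/457813 + 6104000624/1468279) = -541133 - 1*2794432185802378/672197213827 = -541133 - 2794432185802378/672197213827 = -366542527095648369/672197213827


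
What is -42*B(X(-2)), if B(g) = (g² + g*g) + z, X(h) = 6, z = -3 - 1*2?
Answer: -2814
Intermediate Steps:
z = -5 (z = -3 - 2 = -5)
B(g) = -5 + 2*g² (B(g) = (g² + g*g) - 5 = (g² + g²) - 5 = 2*g² - 5 = -5 + 2*g²)
-42*B(X(-2)) = -42*(-5 + 2*6²) = -42*(-5 + 2*36) = -42*(-5 + 72) = -42*67 = -2814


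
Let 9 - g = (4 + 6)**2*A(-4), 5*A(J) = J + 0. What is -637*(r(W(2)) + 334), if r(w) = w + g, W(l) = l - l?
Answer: -269451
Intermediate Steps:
A(J) = J/5 (A(J) = (J + 0)/5 = J/5)
W(l) = 0
g = 89 (g = 9 - (4 + 6)**2*(1/5)*(-4) = 9 - 10**2*(-4)/5 = 9 - 100*(-4)/5 = 9 - 1*(-80) = 9 + 80 = 89)
r(w) = 89 + w (r(w) = w + 89 = 89 + w)
-637*(r(W(2)) + 334) = -637*((89 + 0) + 334) = -637*(89 + 334) = -637*423 = -269451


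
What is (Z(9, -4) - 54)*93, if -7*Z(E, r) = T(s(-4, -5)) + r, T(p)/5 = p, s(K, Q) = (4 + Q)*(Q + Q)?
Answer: -39432/7 ≈ -5633.1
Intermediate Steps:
s(K, Q) = 2*Q*(4 + Q) (s(K, Q) = (4 + Q)*(2*Q) = 2*Q*(4 + Q))
T(p) = 5*p
Z(E, r) = -50/7 - r/7 (Z(E, r) = -(5*(2*(-5)*(4 - 5)) + r)/7 = -(5*(2*(-5)*(-1)) + r)/7 = -(5*10 + r)/7 = -(50 + r)/7 = -50/7 - r/7)
(Z(9, -4) - 54)*93 = ((-50/7 - ⅐*(-4)) - 54)*93 = ((-50/7 + 4/7) - 54)*93 = (-46/7 - 54)*93 = -424/7*93 = -39432/7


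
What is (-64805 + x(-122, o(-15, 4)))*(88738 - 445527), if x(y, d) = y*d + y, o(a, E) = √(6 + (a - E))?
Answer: 23165239403 + 43528258*I*√13 ≈ 2.3165e+10 + 1.5694e+8*I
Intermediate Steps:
o(a, E) = √(6 + a - E)
x(y, d) = y + d*y (x(y, d) = d*y + y = y + d*y)
(-64805 + x(-122, o(-15, 4)))*(88738 - 445527) = (-64805 - 122*(1 + √(6 - 15 - 1*4)))*(88738 - 445527) = (-64805 - 122*(1 + √(6 - 15 - 4)))*(-356789) = (-64805 - 122*(1 + √(-13)))*(-356789) = (-64805 - 122*(1 + I*√13))*(-356789) = (-64805 + (-122 - 122*I*√13))*(-356789) = (-64927 - 122*I*√13)*(-356789) = 23165239403 + 43528258*I*√13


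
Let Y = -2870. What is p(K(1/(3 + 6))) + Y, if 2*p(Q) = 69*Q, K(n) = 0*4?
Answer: -2870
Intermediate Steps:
K(n) = 0
p(Q) = 69*Q/2 (p(Q) = (69*Q)/2 = 69*Q/2)
p(K(1/(3 + 6))) + Y = (69/2)*0 - 2870 = 0 - 2870 = -2870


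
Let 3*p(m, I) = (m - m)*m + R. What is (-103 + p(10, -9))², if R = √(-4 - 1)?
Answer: (309 - I*√5)²/9 ≈ 10608.0 - 153.54*I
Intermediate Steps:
R = I*√5 (R = √(-5) = I*√5 ≈ 2.2361*I)
p(m, I) = I*√5/3 (p(m, I) = ((m - m)*m + I*√5)/3 = (0*m + I*√5)/3 = (0 + I*√5)/3 = (I*√5)/3 = I*√5/3)
(-103 + p(10, -9))² = (-103 + I*√5/3)²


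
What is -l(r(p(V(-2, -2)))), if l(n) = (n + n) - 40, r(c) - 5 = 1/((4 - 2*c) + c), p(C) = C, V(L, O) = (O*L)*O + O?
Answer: 209/7 ≈ 29.857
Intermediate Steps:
V(L, O) = O + L*O**2 (V(L, O) = (L*O)*O + O = L*O**2 + O = O + L*O**2)
r(c) = 5 + 1/(4 - c) (r(c) = 5 + 1/((4 - 2*c) + c) = 5 + 1/(4 - c))
l(n) = -40 + 2*n (l(n) = 2*n - 40 = -40 + 2*n)
-l(r(p(V(-2, -2)))) = -(-40 + 2*((-21 + 5*(-2*(1 - 2*(-2))))/(-4 - 2*(1 - 2*(-2))))) = -(-40 + 2*((-21 + 5*(-2*(1 + 4)))/(-4 - 2*(1 + 4)))) = -(-40 + 2*((-21 + 5*(-2*5))/(-4 - 2*5))) = -(-40 + 2*((-21 + 5*(-10))/(-4 - 10))) = -(-40 + 2*((-21 - 50)/(-14))) = -(-40 + 2*(-1/14*(-71))) = -(-40 + 2*(71/14)) = -(-40 + 71/7) = -1*(-209/7) = 209/7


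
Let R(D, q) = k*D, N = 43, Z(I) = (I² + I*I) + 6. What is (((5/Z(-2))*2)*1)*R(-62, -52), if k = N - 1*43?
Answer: 0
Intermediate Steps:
Z(I) = 6 + 2*I² (Z(I) = (I² + I²) + 6 = 2*I² + 6 = 6 + 2*I²)
k = 0 (k = 43 - 1*43 = 43 - 43 = 0)
R(D, q) = 0 (R(D, q) = 0*D = 0)
(((5/Z(-2))*2)*1)*R(-62, -52) = (((5/(6 + 2*(-2)²))*2)*1)*0 = (((5/(6 + 2*4))*2)*1)*0 = (((5/(6 + 8))*2)*1)*0 = (((5/14)*2)*1)*0 = ((5/7)*1)*0 = (5/7)*0 = 0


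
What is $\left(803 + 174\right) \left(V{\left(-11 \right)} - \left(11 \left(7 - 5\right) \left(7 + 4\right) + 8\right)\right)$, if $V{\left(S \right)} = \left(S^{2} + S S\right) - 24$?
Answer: $-31264$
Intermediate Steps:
$V{\left(S \right)} = -24 + 2 S^{2}$ ($V{\left(S \right)} = \left(S^{2} + S^{2}\right) - 24 = 2 S^{2} - 24 = -24 + 2 S^{2}$)
$\left(803 + 174\right) \left(V{\left(-11 \right)} - \left(11 \left(7 - 5\right) \left(7 + 4\right) + 8\right)\right) = \left(803 + 174\right) \left(\left(-24 + 2 \left(-11\right)^{2}\right) - \left(11 \left(7 - 5\right) \left(7 + 4\right) + 8\right)\right) = 977 \left(\left(-24 + 2 \cdot 121\right) - \left(11 \cdot 2 \cdot 11 + 8\right)\right) = 977 \left(\left(-24 + 242\right) - \left(11 \cdot 22 + 8\right)\right) = 977 \left(218 - \left(242 + 8\right)\right) = 977 \left(218 - 250\right) = 977 \left(-32\right) = -31264$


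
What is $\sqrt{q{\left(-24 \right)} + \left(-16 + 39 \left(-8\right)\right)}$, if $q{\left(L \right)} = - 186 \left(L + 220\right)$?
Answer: $44 i \sqrt{19} \approx 191.79 i$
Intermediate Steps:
$q{\left(L \right)} = -40920 - 186 L$ ($q{\left(L \right)} = - 186 \left(220 + L\right) = -40920 - 186 L$)
$\sqrt{q{\left(-24 \right)} + \left(-16 + 39 \left(-8\right)\right)} = \sqrt{\left(-40920 - -4464\right) + \left(-16 + 39 \left(-8\right)\right)} = \sqrt{\left(-40920 + 4464\right) - 328} = \sqrt{-36456 - 328} = \sqrt{-36784} = 44 i \sqrt{19}$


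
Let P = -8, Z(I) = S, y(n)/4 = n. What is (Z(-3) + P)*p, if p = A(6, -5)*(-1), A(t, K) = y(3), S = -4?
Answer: 144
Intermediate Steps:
y(n) = 4*n
Z(I) = -4
A(t, K) = 12 (A(t, K) = 4*3 = 12)
p = -12 (p = 12*(-1) = -12)
(Z(-3) + P)*p = (-4 - 8)*(-12) = -12*(-12) = 144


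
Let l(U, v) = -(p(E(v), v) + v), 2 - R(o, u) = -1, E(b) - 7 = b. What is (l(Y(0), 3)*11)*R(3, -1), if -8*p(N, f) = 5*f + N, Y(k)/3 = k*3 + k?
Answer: 33/8 ≈ 4.1250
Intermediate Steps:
Y(k) = 12*k (Y(k) = 3*(k*3 + k) = 3*(3*k + k) = 3*(4*k) = 12*k)
E(b) = 7 + b
p(N, f) = -5*f/8 - N/8 (p(N, f) = -(5*f + N)/8 = -(N + 5*f)/8 = -5*f/8 - N/8)
R(o, u) = 3 (R(o, u) = 2 - 1*(-1) = 2 + 1 = 3)
l(U, v) = 7/8 - v/4 (l(U, v) = -((-5*v/8 - (7 + v)/8) + v) = -((-5*v/8 + (-7/8 - v/8)) + v) = -((-7/8 - 3*v/4) + v) = -(-7/8 + v/4) = 7/8 - v/4)
(l(Y(0), 3)*11)*R(3, -1) = ((7/8 - ¼*3)*11)*3 = ((7/8 - ¾)*11)*3 = ((⅛)*11)*3 = (11/8)*3 = 33/8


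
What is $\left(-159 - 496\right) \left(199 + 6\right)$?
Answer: $-134275$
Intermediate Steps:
$\left(-159 - 496\right) \left(199 + 6\right) = \left(-655\right) 205 = -134275$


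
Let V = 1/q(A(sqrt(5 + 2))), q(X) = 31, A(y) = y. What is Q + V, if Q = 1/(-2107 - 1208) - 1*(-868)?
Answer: 89203304/102765 ≈ 868.03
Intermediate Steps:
Q = 2877419/3315 (Q = 1/(-3315) + 868 = -1/3315 + 868 = 2877419/3315 ≈ 868.00)
V = 1/31 ≈ 0.032258
Q + V = 2877419/3315 + 1/31 = 89203304/102765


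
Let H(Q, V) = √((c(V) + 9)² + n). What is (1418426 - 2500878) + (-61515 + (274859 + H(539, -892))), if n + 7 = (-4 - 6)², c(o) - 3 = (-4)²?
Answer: -869108 + √877 ≈ -8.6908e+5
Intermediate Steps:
c(o) = 19 (c(o) = 3 + (-4)² = 3 + 16 = 19)
n = 93 (n = -7 + (-4 - 6)² = -7 + (-10)² = -7 + 100 = 93)
H(Q, V) = √877 (H(Q, V) = √((19 + 9)² + 93) = √(28² + 93) = √(784 + 93) = √877)
(1418426 - 2500878) + (-61515 + (274859 + H(539, -892))) = (1418426 - 2500878) + (-61515 + (274859 + √877)) = -1082452 + (213344 + √877) = -869108 + √877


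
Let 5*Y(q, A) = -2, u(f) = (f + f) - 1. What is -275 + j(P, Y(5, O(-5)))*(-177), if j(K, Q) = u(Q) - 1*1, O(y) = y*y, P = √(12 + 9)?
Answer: 1103/5 ≈ 220.60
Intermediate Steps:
u(f) = -1 + 2*f (u(f) = 2*f - 1 = -1 + 2*f)
P = √21 ≈ 4.5826
O(y) = y²
Y(q, A) = -⅖ (Y(q, A) = (⅕)*(-2) = -⅖)
j(K, Q) = -2 + 2*Q (j(K, Q) = (-1 + 2*Q) - 1*1 = (-1 + 2*Q) - 1 = -2 + 2*Q)
-275 + j(P, Y(5, O(-5)))*(-177) = -275 + (-2 + 2*(-⅖))*(-177) = -275 + (-2 - ⅘)*(-177) = -275 - 14/5*(-177) = -275 + 2478/5 = 1103/5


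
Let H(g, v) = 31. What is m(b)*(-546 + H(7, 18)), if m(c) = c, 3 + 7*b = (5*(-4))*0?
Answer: 1545/7 ≈ 220.71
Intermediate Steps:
b = -3/7 (b = -3/7 + ((5*(-4))*0)/7 = -3/7 + (-20*0)/7 = -3/7 + (⅐)*0 = -3/7 + 0 = -3/7 ≈ -0.42857)
m(b)*(-546 + H(7, 18)) = -3*(-546 + 31)/7 = -3/7*(-515) = 1545/7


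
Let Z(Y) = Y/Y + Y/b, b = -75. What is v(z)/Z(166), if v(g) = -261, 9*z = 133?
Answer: 19575/91 ≈ 215.11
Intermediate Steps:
z = 133/9 (z = (1/9)*133 = 133/9 ≈ 14.778)
Z(Y) = 1 - Y/75 (Z(Y) = Y/Y + Y/(-75) = 1 + Y*(-1/75) = 1 - Y/75)
v(z)/Z(166) = -261/(1 - 1/75*166) = -261/(1 - 166/75) = -261/(-91/75) = -261*(-75/91) = 19575/91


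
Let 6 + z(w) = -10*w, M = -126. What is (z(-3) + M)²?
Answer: 10404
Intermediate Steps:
z(w) = -6 - 10*w
(z(-3) + M)² = ((-6 - 10*(-3)) - 126)² = ((-6 + 30) - 126)² = (24 - 126)² = (-102)² = 10404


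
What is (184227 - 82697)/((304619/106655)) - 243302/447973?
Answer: 4850883114370012/136461087287 ≈ 35548.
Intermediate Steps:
(184227 - 82697)/((304619/106655)) - 243302/447973 = 101530/((304619*(1/106655))) - 243302*1/447973 = 101530/(304619/106655) - 243302/447973 = 101530*(106655/304619) - 243302/447973 = 10828682150/304619 - 243302/447973 = 4850883114370012/136461087287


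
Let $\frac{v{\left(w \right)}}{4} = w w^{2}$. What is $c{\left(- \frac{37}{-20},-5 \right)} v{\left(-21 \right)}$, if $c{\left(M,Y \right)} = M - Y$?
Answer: $- \frac{1268757}{5} \approx -2.5375 \cdot 10^{5}$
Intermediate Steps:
$v{\left(w \right)} = 4 w^{3}$ ($v{\left(w \right)} = 4 w w^{2} = 4 w^{3}$)
$c{\left(- \frac{37}{-20},-5 \right)} v{\left(-21 \right)} = \left(- \frac{37}{-20} - -5\right) 4 \left(-21\right)^{3} = \left(\left(-37\right) \left(- \frac{1}{20}\right) + 5\right) 4 \left(-9261\right) = \left(\frac{37}{20} + 5\right) \left(-37044\right) = \frac{137}{20} \left(-37044\right) = - \frac{1268757}{5}$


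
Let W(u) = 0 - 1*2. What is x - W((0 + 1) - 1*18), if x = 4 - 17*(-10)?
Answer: 176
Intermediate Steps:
x = 174 (x = 4 + 170 = 174)
W(u) = -2 (W(u) = 0 - 2 = -2)
x - W((0 + 1) - 1*18) = 174 - 1*(-2) = 174 + 2 = 176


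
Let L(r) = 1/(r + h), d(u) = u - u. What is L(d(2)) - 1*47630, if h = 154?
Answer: -7335019/154 ≈ -47630.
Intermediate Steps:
d(u) = 0
L(r) = 1/(154 + r) (L(r) = 1/(r + 154) = 1/(154 + r))
L(d(2)) - 1*47630 = 1/(154 + 0) - 1*47630 = 1/154 - 47630 = -7335019/154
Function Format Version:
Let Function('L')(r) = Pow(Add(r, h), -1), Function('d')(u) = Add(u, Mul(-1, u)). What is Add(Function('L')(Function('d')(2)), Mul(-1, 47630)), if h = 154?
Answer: Rational(-7335019, 154) ≈ -47630.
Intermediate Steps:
Function('d')(u) = 0
Function('L')(r) = Pow(Add(154, r), -1) (Function('L')(r) = Pow(Add(r, 154), -1) = Pow(Add(154, r), -1))
Add(Function('L')(Function('d')(2)), Mul(-1, 47630)) = Add(Pow(Add(154, 0), -1), Mul(-1, 47630)) = Add(Pow(154, -1), -47630) = Add(Rational(1, 154), -47630) = Rational(-7335019, 154)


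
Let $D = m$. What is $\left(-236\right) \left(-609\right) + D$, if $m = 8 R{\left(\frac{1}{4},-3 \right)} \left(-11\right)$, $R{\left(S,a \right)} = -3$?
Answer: $143988$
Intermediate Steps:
$m = 264$ ($m = 8 \left(-3\right) \left(-11\right) = \left(-24\right) \left(-11\right) = 264$)
$D = 264$
$\left(-236\right) \left(-609\right) + D = \left(-236\right) \left(-609\right) + 264 = 143724 + 264 = 143988$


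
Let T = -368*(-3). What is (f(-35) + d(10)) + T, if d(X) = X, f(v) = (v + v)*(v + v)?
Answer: 6014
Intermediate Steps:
f(v) = 4*v² (f(v) = (2*v)*(2*v) = 4*v²)
T = 1104
(f(-35) + d(10)) + T = (4*(-35)² + 10) + 1104 = (4*1225 + 10) + 1104 = (4900 + 10) + 1104 = 4910 + 1104 = 6014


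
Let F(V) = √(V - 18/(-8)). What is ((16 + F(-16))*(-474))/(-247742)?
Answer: 3792/123871 + 237*I*√55/247742 ≈ 0.030612 + 0.0070946*I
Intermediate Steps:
F(V) = √(9/4 + V) (F(V) = √(V - 18*(-⅛)) = √(V + 9/4) = √(9/4 + V))
((16 + F(-16))*(-474))/(-247742) = ((16 + √(9 + 4*(-16))/2)*(-474))/(-247742) = ((16 + √(9 - 64)/2)*(-474))*(-1/247742) = ((16 + √(-55)/2)*(-474))*(-1/247742) = ((16 + (I*√55)/2)*(-474))*(-1/247742) = ((16 + I*√55/2)*(-474))*(-1/247742) = (-7584 - 237*I*√55)*(-1/247742) = 3792/123871 + 237*I*√55/247742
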